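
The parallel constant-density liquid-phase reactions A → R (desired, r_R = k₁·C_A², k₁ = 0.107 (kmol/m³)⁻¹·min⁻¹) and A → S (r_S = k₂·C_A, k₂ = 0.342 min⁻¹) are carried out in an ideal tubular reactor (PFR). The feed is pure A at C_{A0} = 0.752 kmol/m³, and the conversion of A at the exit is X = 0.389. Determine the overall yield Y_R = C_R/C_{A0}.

0.0618

C_A = C_{A0}(1−X) = 0.4595 kmol/m³.
Along a PFR/batch, dC_S/dC_A = −r_S/(r_R+r_S) = −k₂/(k₂+k₁·C_A).
Integrating from C_{A0} to C_A: C_S = (0.342/0.107)·ln[(0.342+0.107·0.752)/(0.342+0.107·0.459)] = 3.196·ln(0.4225/0.3912) = 0.2460 kmol/m³.
Then C_R = (C_{A0}−C_A) − C_S = 0.2925 − 0.2460 = 0.04648 kmol/m³.
Y_R = C_R/C_{A0} = 0.04648/0.752 = 0.0618.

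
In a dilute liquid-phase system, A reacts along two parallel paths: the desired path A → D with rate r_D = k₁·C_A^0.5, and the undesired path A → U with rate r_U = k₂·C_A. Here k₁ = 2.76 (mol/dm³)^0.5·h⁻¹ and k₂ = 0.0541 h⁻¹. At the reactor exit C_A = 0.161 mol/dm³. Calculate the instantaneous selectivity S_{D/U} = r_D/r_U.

127

S_{D/U} = r_D/r_U = (k₁·C_A^0.5)/(k₂·C_A) = (k₁/k₂)·C_A^-0.5.
= (2.76×0.1610^0.5) / (0.0541×0.1610) = 1.107/0.008710 = 127.
The undesired path is higher order in A, so low C_A (CSTR or dilute feed) favours D.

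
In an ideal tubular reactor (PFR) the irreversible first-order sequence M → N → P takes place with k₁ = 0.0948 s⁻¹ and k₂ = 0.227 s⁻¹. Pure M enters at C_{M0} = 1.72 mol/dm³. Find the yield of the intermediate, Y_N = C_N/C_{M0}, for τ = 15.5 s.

For first-order series with pure M initially, C_N(τ) = k₁C_{M0}/(k₂−k₁)·(e^(−k₁τ) − e^(−k₂τ)).
e^(−k₁τ) = e^(−0.0948×15.5) = e^(−1.469) = 0.2301; e^(−k₂τ) = e^(−3.518) = 0.02964.
C_N = 0.0948×1.72/(0.227−0.0948) × (0.2301−0.02964) = 1.233×0.2004 = 0.2472 mol/dm³.
Y_N = C_N/C_{M0} = 0.2472/1.72 = 0.144.

0.144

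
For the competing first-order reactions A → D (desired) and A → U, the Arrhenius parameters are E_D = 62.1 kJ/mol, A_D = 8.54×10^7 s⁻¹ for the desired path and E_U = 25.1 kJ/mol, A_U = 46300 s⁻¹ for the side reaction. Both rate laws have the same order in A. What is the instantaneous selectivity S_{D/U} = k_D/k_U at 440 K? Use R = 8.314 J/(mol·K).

0.0747

With equal orders, S_{D/U} = k_D/k_U = (A_D/A_U)·exp[(E_U−E_D)/(RT)].
(E_U−E_D)/(RT) = (25.1−62.1)×10³/(8.314×440) = -37000/3658 = -10.11.
k_D/k_U = (8.54×10^7/46300)·exp(-10.11) = 1844 × 4.049×10^-5 = 0.0747.
Since E_D > E_U, raising the temperature improves selectivity toward D.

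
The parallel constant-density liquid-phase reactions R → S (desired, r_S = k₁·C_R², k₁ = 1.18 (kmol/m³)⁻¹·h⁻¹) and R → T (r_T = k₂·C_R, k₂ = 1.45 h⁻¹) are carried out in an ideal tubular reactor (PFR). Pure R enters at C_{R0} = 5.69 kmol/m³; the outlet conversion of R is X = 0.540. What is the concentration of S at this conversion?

C_R = C_{R0}(1−X) = 2.617 kmol/m³.
Along a PFR/batch, dC_T/dC_R = −r_T/(r_S+r_T) = −k₂/(k₂+k₁·C_R).
Integrating from C_{R0} to C_R: C_T = (1.45/1.18)·ln[(1.45+1.18·5.69)/(1.45+1.18·2.62)] = 1.229·ln(8.164/4.539) = 0.7215 kmol/m³.
Then C_S = (C_{R0}−C_R) − C_T = 3.073 − 0.7215 = 2.351 kmol/m³.

2.35 kmol/m³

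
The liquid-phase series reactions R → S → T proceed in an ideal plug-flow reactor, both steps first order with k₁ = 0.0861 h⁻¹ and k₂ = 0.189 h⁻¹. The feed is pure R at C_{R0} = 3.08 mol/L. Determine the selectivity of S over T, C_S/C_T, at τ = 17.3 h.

0.254

The intermediate concentration in a first-order A→B→C sequence is C_S = k₁C_{R0}(e^(−k₁τ) − e^(−k₂τ))/(k₂−k₁).
e^(−k₁τ) = e^(−0.0861×17.3) = e^(−1.490) = 0.2255; e^(−k₂τ) = e^(−3.270) = 0.03802.
C_S = 0.0861×3.08/(0.189−0.0861) × (0.2255−0.03802) = 2.577×0.1875 = 0.4831 mol/L.
C_R = C_{R0}e^(−k₁τ) = 0.6945 mol/L, so C_T = C_{R0}−C_R−C_S = 1.902 mol/L; C_S/C_T = 0.254.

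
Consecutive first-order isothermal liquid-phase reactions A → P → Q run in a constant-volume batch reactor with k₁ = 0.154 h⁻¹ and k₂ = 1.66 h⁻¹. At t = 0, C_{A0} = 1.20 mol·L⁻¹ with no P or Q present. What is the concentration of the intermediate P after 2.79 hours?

For first-order series with pure A initially, C_P(t) = k₁C_{A0}/(k₂−k₁)·(e^(−k₁t) − e^(−k₂t)).
e^(−k₁t) = e^(−0.154×2.79) = e^(−0.4297) = 0.6507; e^(−k₂t) = e^(−4.631) = 0.009741.
C_P = 0.154×1.20/(1.66−0.154) × (0.6507−0.009741) = 0.1227×0.6410 = 0.07866 mol·L⁻¹.

0.0787 mol·L⁻¹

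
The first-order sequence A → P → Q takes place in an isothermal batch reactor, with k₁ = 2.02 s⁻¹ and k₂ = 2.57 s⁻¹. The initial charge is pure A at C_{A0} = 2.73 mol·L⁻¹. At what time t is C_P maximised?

0.438 s

For first-order series the maximum of C_P occurs at t_opt = ln(k₂/k₁)/(k₂−k₁).
= ln(2.57/2.02)/(2.57−2.02) = ln(1.272)/0.5500 = 0.2408/0.5500 = 0.438 s.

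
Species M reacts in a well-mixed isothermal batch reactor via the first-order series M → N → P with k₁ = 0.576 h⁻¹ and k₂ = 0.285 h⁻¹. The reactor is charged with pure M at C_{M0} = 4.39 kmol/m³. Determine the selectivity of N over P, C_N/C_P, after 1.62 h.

3.40

Solving the coupled first-order balances gives C_N(t) = [k₁/(k₂−k₁)]·C_{M0}·(e^(−k₁t) − e^(−k₂t)).
e^(−k₁t) = e^(−0.576×1.62) = e^(−0.9331) = 0.3933; e^(−k₂t) = e^(−0.4617) = 0.6302.
C_N = 0.576×4.39/(0.285−0.576) × (0.3933−0.6302) = (-8.689)×(-0.2369) = 2.058 kmol/m³.
C_M = C_{M0}e^(−k₁t) = 1.727 kmol/m³, so C_P = C_{M0}−C_M−C_N = 0.6049 kmol/m³; C_N/C_P = 3.40.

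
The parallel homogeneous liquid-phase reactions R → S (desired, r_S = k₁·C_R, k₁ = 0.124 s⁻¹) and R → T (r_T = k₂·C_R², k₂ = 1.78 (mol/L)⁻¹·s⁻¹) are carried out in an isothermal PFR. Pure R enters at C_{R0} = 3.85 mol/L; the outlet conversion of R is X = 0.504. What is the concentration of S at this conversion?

C_R = C_{R0}(1−X) = 1.910 mol/L.
Along a PFR/batch, dC_S/dC_R = −r_S/(r_S+r_T) = −k₁/(k₁+k₂·C_R).
Integrating from C_{R0} to C_R: C_S = (0.124/1.78)·ln[(0.124+1.78·3.85)/(0.124+1.78·1.91)] = 0.06966·ln(6.977/3.523) = 0.04760 mol/L.

0.0476 mol/L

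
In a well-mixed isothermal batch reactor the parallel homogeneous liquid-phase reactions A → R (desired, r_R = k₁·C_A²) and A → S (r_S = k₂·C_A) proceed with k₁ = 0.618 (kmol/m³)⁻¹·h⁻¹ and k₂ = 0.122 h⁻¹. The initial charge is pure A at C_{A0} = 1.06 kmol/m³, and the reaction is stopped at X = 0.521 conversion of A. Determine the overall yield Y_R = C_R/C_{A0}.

0.413

C_A = C_{A0}(1−X) = 0.5077 kmol/m³.
Along a PFR/batch, dC_S/dC_A = −r_S/(r_R+r_S) = −k₂/(k₂+k₁·C_A).
Integrating from C_{A0} to C_A: C_S = (0.122/0.618)·ln[(0.122+0.618·1.06)/(0.122+0.618·0.508)] = 0.1974·ln(0.7771/0.4358) = 0.1142 kmol/m³.
Then C_R = (C_{A0}−C_A) − C_S = 0.5523 − 0.1142 = 0.4381 kmol/m³.
Y_R = C_R/C_{A0} = 0.4381/1.06 = 0.413.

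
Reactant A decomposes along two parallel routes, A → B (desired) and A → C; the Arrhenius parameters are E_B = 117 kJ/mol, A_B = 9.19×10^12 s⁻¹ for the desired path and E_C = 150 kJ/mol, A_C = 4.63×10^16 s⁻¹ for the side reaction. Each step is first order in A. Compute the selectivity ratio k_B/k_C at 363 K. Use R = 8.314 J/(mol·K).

11.1

k_B/k_C = (A_B/A_C)·exp[−(E_B−E_C)/(RT)] = (A_B/A_C)·exp[(E_C−E_B)/(RT)].
(E_C−E_B)/(RT) = (150−117)×10³/(8.314×363) = 33000/3018 = 10.93.
k_B/k_C = (9.19×10^12/4.63×10^16)·exp(10.93) = 1.985×10^-4 × 56076 = 11.1.
Since E_B < E_C, lowering the temperature improves selectivity toward B.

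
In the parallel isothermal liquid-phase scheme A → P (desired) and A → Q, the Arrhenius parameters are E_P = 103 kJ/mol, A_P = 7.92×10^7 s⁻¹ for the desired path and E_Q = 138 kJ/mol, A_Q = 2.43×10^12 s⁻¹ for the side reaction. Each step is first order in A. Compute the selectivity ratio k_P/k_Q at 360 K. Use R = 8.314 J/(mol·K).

3.91

With equal orders, S_{P/Q} = k_P/k_Q = (A_P/A_Q)·exp[(E_Q−E_P)/(RT)].
(E_Q−E_P)/(RT) = (138−103)×10³/(8.314×360) = 35000/2993 = 11.69.
k_P/k_Q = (7.92×10^7/2.43×10^12)·exp(11.69) = 3.259×10^-5 × 1.198×10^5 = 3.91.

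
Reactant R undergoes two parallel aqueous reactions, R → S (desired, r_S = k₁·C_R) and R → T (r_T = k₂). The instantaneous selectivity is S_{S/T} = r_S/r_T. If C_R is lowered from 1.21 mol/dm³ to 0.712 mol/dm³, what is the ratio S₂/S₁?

S_{S/T} = (k₁/k₂)·C_R, so S₂/S₁ = (C_{R,2}/C_{R,1}).
= 0.712/1.21 = 0.588.
Selectivity toward S falls as C_R falls — high-concentration operation is favoured.

0.588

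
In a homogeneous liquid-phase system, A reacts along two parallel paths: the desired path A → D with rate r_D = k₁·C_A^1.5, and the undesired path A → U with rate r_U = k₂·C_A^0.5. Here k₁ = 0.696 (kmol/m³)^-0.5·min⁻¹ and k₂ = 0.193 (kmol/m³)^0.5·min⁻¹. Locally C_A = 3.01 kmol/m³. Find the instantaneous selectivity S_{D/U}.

S_{D/U} = r_D/r_U = (k₁·C_A^1.5)/(k₂·C_A^0.5) = (k₁/k₂)·C_A.
= (0.696×3.010^1.5) / (0.193×3.010^0.5) = 3.635/0.3348 = 10.9.
Since the desired path is higher order in A, keeping C_A high (PFR or concentrated feed) favours D.

10.9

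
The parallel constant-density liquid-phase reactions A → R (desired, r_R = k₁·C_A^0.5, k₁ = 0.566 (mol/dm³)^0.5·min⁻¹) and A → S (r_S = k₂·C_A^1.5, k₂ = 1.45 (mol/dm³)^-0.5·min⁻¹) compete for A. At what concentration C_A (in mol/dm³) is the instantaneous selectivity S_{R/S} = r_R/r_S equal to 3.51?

0.111 mol/dm³

S_{R/S} = (k₁/k₂)·C_A⁻¹ ⇒ C_A = (S·k₂/k₁)^(-1).
= (3.51×1.45/0.566)^(-1) = (8.992)^(-1) = 0.111 mol/dm³.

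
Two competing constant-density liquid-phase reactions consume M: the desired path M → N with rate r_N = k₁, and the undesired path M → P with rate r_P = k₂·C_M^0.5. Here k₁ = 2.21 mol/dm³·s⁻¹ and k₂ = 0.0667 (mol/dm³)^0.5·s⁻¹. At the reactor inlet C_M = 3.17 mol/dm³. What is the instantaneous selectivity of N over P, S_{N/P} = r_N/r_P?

18.6

S_{N/P} = r_N/r_P = (k₁)/(k₂·C_M^0.5) = (k₁/k₂)·C_M^-0.5.
= (2.21) / (0.0667×3.170^0.5) = 2.210/0.1188 = 18.6.
The undesired path is higher order in M, so low C_M (CSTR or dilute feed) favours N.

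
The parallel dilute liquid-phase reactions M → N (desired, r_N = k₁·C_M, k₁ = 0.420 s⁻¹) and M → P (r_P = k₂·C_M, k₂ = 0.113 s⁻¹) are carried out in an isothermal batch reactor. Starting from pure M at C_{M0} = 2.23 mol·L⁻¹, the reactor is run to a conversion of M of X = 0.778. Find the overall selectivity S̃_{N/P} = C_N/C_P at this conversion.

3.72

C_M = C_{M0}(1−X) = 0.4951 mol·L⁻¹.
Both paths are first order in M, so the instantaneous fraction to N is constant: dC_N/d(−C_M) = k₁/(k₁+k₂) = 0.7880.
C_N = 0.7880·(C_{M0}−C_M) = 0.7880×1.735 = 1.37 mol·L⁻¹.
C_P = (C_{M0}−C_M)−C_N = 0.3678 mol·L⁻¹; S̃_{N/P} = 1.367/0.3678 = 3.72.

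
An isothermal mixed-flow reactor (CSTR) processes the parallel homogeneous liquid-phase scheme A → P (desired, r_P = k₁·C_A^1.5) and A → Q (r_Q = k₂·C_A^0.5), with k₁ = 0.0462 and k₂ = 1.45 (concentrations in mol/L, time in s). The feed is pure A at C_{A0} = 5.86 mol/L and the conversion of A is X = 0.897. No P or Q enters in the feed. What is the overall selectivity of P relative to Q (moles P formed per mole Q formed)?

Exit C_A = C_{A0}(1−X) = 5.86×0.103 = 0.6036 mol/L.
A CSTR operates uniformly at the exit composition, giving r_P = 0.02166 and r_Q = 1.127 (each k·C_A^n at C_A = 0.6036).
Overall selectivity = C_P/C_Q = r_Pτ/(r_Qτ) = r_P/r_Q = 0.0192.

0.0192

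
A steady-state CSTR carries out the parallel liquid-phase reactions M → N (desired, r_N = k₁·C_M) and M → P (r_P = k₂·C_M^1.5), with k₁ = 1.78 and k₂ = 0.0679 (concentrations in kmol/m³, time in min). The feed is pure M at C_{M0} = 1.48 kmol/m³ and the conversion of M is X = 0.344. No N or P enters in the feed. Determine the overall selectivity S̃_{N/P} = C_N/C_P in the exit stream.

26.6

Exit C_M = C_{M0}(1−X) = 1.48×0.656 = 0.9709 kmol/m³.
A CSTR operates uniformly at the exit composition, giving r_N = 1.728 and r_P = 0.06496 (each k·C_M^n at C_M = 0.9709).
Overall selectivity = C_N/C_P = r_Nτ/(r_Pτ) = r_N/r_P = 26.6.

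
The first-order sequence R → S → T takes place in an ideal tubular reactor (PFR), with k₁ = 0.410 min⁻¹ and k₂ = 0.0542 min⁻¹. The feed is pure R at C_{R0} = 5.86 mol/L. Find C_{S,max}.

4.31 mol/L

Evaluating C_S at τ_opt = ln(k₂/k₁)/(k₂−k₁) gives C_{S,max}/C_{R0} = (k₁/k₂)^[k₂/(k₂−k₁)].
= (0.410/0.0542)^(0.0542/(0.0542−0.410)) = (7.565)^(-0.1523) = 0.7347.
C_{S,max} = 0.7347×5.86 = 4.31 mol/L.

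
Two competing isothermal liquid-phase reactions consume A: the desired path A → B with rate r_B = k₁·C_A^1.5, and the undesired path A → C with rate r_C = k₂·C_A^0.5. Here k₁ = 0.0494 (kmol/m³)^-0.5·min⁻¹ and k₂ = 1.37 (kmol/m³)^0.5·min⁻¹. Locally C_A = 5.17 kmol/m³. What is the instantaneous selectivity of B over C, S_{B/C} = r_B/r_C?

0.186

S_{B/C} = r_B/r_C = (k₁·C_A^1.5)/(k₂·C_A^0.5) = (k₁/k₂)·C_A.
= (0.0494×5.170^1.5) / (1.37×5.170^0.5) = 0.5807/3.115 = 0.186.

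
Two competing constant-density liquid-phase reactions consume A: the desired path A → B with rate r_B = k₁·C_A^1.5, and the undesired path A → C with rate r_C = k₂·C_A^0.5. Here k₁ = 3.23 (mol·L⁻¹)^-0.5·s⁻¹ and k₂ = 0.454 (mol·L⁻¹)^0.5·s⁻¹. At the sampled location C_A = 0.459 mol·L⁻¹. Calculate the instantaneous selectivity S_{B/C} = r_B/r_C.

3.27

S_{B/C} = r_B/r_C = (k₁·C_A^1.5)/(k₂·C_A^0.5) = (k₁/k₂)·C_A.
= (3.23×0.4590^1.5) / (0.454×0.4590^0.5) = 1.004/0.3076 = 3.27.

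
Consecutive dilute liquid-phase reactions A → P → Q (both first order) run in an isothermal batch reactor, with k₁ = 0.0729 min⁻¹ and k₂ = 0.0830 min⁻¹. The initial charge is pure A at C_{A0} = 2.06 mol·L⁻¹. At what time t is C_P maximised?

The intermediate peaks when r₁ = r₂, i.e. k₁e^(−k₁t) = k₂e^(−k₂t), giving t_opt = ln(k₂/k₁)/(k₂−k₁).
= ln(0.0830/0.0729)/(0.0830−0.0729) = ln(1.139)/0.01010 = 0.1298/0.01010 = 12.8 min.

12.8 min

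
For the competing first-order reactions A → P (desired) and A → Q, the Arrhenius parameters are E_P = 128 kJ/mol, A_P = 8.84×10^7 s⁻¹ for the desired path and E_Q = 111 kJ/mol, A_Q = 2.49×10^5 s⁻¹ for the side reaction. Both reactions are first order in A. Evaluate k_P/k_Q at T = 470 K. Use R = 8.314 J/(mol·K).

k_P/k_Q = (A_P/A_Q)·exp[−(E_P−E_Q)/(RT)] = (A_P/A_Q)·exp[(E_Q−E_P)/(RT)].
(E_Q−E_P)/(RT) = (111−128)×10³/(8.314×470) = -17000/3908 = -4.351.
k_P/k_Q = (8.84×10^7/2.49×10^5)·exp(-4.351) = 355.0 × 0.01290 = 4.58.

4.58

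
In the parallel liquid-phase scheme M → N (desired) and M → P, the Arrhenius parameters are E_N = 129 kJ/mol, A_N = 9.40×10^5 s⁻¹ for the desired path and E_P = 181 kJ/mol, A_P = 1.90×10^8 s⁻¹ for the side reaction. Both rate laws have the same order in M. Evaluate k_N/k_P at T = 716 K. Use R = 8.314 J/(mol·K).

k_N/k_P = (A_N/A_P)·exp[−(E_N−E_P)/(RT)] = (A_N/A_P)·exp[(E_P−E_N)/(RT)].
(E_P−E_N)/(RT) = (181−129)×10³/(8.314×716) = 52000/5953 = 8.735.
k_N/k_P = (9.40×10^5/1.90×10^8)·exp(8.735) = 0.004947 × 6219 = 30.8.

30.8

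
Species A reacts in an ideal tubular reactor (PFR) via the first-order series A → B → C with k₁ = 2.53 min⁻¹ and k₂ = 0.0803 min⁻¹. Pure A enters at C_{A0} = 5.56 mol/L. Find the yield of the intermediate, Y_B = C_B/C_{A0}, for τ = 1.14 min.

0.885

Solving the coupled first-order balances gives C_B(τ) = [k₁/(k₂−k₁)]·C_{A0}·(e^(−k₁τ) − e^(−k₂τ)).
e^(−k₁τ) = e^(−2.53×1.14) = e^(−2.884) = 0.05590; e^(−k₂τ) = e^(−0.09154) = 0.9125.
C_B = 2.53×5.56/(0.0803−2.53) × (0.05590−0.9125) = (-5.742)×(-0.8566) = 4.919 mol/L.
Y_B = C_B/C_{A0} = 4.919/5.56 = 0.885.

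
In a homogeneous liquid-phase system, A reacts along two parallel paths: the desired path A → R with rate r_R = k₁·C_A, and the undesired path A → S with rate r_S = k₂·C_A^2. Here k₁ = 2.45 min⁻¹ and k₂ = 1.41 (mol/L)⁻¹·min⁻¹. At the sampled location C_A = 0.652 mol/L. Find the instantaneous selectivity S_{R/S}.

S_{R/S} = r_R/r_S = (k₁·C_A)/(k₂·C_A^2) = (k₁/k₂)·C_A⁻¹.
= (2.45×0.6520) / (1.41×0.6520^2) = 1.597/0.5994 = 2.67.

2.67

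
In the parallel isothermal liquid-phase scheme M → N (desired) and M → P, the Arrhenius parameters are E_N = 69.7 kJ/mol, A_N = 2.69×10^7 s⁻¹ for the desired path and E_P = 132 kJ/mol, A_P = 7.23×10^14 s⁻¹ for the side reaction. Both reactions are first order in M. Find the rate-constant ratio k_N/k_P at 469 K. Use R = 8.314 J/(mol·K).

0.323

With equal orders, S_{N/P} = k_N/k_P = (A_N/A_P)·exp[(E_P−E_N)/(RT)].
(E_P−E_N)/(RT) = (132−69.7)×10³/(8.314×469) = 62300/3899 = 15.98.
k_N/k_P = (2.69×10^7/7.23×10^14)·exp(15.98) = 3.721×10^-8 × 8.687×10^6 = 0.323.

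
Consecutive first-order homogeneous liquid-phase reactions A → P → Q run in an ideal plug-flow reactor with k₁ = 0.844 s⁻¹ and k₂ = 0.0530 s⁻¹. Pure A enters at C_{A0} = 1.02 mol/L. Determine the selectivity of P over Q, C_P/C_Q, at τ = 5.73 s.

3.66

For first-order series with pure A initially, C_P(τ) = k₁C_{A0}/(k₂−k₁)·(e^(−k₁τ) − e^(−k₂τ)).
e^(−k₁τ) = e^(−0.844×5.73) = e^(−4.836) = 0.007938; e^(−k₂τ) = e^(−0.3037) = 0.7381.
C_P = 0.844×1.02/(0.0530−0.844) × (0.007938−0.7381) = (-1.088)×(-0.7302) = 0.7947 mol/L.
C_A = C_{A0}e^(−k₁τ) = 0.008097 mol/L, so C_Q = C_{A0}−C_A−C_P = 0.2172 mol/L; C_P/C_Q = 3.66.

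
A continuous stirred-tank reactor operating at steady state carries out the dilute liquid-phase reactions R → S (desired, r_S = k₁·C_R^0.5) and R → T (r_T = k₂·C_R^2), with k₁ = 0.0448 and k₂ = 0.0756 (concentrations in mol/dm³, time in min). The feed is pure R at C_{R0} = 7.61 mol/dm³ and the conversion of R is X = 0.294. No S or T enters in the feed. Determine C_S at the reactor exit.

0.102 mol/dm³

Exit C_R = C_{R0}(1−X) = 7.61×0.706 = 5.373 mol/dm³.
Rates in a CSTR are evaluated at the outlet concentration: r_S = 0.0448×5.373^0.5 = 0.1038, r_T = 0.0756×5.373^2 = 2.182.
Fraction of consumed R going to S: r_S/(r_S+r_T) = 0.04542.
C_S = 0.04542·C_{R0}·X = 0.04542×7.61×0.294 = 0.102 mol/dm³.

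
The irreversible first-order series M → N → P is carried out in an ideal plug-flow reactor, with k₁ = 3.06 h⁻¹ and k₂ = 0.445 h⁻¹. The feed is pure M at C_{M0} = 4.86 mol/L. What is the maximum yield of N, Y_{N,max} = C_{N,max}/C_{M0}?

Evaluating C_N at τ_opt = ln(k₂/k₁)/(k₂−k₁) gives C_{N,max}/C_{M0} = (k₁/k₂)^[k₂/(k₂−k₁)].
= (3.06/0.445)^(0.445/(0.445−3.06)) = (6.876)^(-0.1702) = 0.7203.

0.720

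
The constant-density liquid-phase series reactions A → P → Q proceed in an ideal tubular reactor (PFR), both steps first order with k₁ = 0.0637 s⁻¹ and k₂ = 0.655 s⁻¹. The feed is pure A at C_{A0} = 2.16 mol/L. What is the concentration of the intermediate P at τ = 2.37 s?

For first-order series with pure A initially, C_P(τ) = k₁C_{A0}/(k₂−k₁)·(e^(−k₁τ) − e^(−k₂τ)).
e^(−k₁τ) = e^(−0.0637×2.37) = e^(−0.1510) = 0.8599; e^(−k₂τ) = e^(−1.552) = 0.2117.
C_P = 0.0637×2.16/(0.655−0.0637) × (0.8599−0.2117) = 0.2327×0.6481 = 0.1508 mol/L.

0.151 mol/L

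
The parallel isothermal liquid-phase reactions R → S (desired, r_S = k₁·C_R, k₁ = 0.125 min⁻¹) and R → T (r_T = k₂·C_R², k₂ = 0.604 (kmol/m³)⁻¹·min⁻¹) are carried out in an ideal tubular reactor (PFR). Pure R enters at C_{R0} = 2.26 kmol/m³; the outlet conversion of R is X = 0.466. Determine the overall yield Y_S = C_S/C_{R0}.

C_R = C_{R0}(1−X) = 1.207 kmol/m³.
Along a PFR/batch, dC_S/dC_R = −r_S/(r_S+r_T) = −k₁/(k₁+k₂·C_R).
Integrating from C_{R0} to C_R: C_S = (0.125/0.604)·ln[(0.125+0.604·2.26)/(0.125+0.604·1.21)] = 0.2070·ln(1.490/0.8539) = 0.1152 kmol/m³.
Y_S = C_S/C_{R0} = 0.1152/2.26 = 0.0510.

0.0510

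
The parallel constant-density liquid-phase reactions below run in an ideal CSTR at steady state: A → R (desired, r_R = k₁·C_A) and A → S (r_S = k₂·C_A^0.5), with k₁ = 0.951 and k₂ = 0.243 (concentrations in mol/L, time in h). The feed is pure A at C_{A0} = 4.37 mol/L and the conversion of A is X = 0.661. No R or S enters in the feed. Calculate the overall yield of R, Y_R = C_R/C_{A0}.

Exit C_A = C_{A0}(1−X) = 4.37×0.339 = 1.481 mol/L.
In a CSTR the entire volume is at exit conditions, so r_R = 0.951×1.481 = 1.409 and r_S = 0.243×1.481^0.5 = 0.2958.
Fraction of consumed A going to R: r_R/(r_R+r_S) = 0.8265.
C_R = 0.8265·C_{A0}·X = 0.8265×4.37×0.661 = 2.39 mol/L; Y_R = C_R/C_{A0} = 0.546.

0.546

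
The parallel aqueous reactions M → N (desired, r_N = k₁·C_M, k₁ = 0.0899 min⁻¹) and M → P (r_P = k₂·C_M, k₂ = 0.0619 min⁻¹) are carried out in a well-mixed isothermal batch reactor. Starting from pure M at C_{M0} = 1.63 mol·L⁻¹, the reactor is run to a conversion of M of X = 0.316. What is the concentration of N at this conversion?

C_M = C_{M0}(1−X) = 1.115 mol·L⁻¹.
Both paths are first order in M, so the instantaneous fraction to N is constant: dC_N/d(−C_M) = k₁/(k₁+k₂) = 0.5922.
C_N = 0.5922·(C_{M0}−C_M) = 0.5922×0.5151 = 0.305 mol·L⁻¹.

0.305 mol·L⁻¹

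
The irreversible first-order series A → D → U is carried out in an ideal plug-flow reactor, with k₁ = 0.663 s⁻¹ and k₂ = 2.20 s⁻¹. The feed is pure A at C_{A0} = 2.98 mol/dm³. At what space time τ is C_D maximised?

Setting dC_D/dτ = 0 gives τ_opt = ln(k₂/k₁)/(k₂−k₁).
= ln(2.20/0.663)/(2.20−0.663) = ln(3.318)/1.537 = 1.199/1.537 = 0.780 s.

0.780 s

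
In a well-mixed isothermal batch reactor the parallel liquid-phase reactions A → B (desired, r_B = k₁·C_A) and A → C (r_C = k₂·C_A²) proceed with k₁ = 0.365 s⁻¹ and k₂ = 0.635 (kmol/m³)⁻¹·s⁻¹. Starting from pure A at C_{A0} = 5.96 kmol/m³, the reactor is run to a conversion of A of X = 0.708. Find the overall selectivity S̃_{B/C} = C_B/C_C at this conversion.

0.165

C_A = C_{A0}(1−X) = 1.740 kmol/m³.
Along a PFR/batch, dC_B/dC_A = −r_B/(r_B+r_C) = −k₁/(k₁+k₂·C_A).
Integrating from C_{A0} to C_A: C_B = (0.365/0.635)·ln[(0.365+0.635·5.96)/(0.365+0.635·1.74)] = 0.5748·ln(4.150/1.470) = 0.5965 kmol/m³.
C_C = (C_{A0}−C_A)−C_B = 3.623 kmol/m³; S̃_{B/C} = 0.5965/3.623 = 0.165.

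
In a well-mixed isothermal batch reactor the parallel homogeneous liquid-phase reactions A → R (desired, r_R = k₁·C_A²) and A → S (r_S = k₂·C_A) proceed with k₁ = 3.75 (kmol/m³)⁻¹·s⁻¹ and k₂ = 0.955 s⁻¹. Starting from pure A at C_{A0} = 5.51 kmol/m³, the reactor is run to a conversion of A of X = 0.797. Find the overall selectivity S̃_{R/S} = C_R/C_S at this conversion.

11.0

C_A = C_{A0}(1−X) = 1.119 kmol/m³.
Along a PFR/batch, dC_S/dC_A = −r_S/(r_R+r_S) = −k₂/(k₂+k₁·C_A).
Integrating from C_{A0} to C_A: C_S = (0.955/3.75)·ln[(0.955+3.75·5.51)/(0.955+3.75·1.12)] = 0.2547·ln(21.62/5.149) = 0.3653 kmol/m³.
Then C_R = (C_{A0}−C_A) − C_S = 4.391 − 0.3653 = 4.026 kmol/m³.
S̃_{R/S} = C_R/C_S = 4.026/0.3653 = 11.0.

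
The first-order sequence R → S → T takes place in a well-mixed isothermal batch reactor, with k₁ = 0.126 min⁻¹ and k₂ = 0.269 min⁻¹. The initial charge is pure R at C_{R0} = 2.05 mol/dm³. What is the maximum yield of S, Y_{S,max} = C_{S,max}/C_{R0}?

Evaluating C_S at t_opt = ln(k₂/k₁)/(k₂−k₁) gives C_{S,max}/C_{R0} = (k₁/k₂)^[k₂/(k₂−k₁)].
= (0.126/0.269)^(0.269/(0.269−0.126)) = (0.4684)^(1.881) = 0.2401.

0.240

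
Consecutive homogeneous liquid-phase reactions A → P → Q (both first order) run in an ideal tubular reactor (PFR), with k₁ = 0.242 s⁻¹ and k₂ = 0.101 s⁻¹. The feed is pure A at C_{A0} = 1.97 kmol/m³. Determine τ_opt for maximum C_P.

6.20 s

Setting dC_P/dτ = 0 gives τ_opt = ln(k₂/k₁)/(k₂−k₁).
= ln(0.101/0.242)/(0.101−0.242) = ln(0.4174)/-0.1410 = -0.8738/-0.1410 = 6.20 s.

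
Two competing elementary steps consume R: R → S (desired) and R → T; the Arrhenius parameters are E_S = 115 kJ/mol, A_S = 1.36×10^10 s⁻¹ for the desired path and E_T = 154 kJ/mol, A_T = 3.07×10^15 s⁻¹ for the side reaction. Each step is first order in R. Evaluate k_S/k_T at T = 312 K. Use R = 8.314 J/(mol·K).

Since both paths have the same order in R, the concentration cancels and S_{S/T} = k_S/k_T = (A_S/A_T)·exp[(E_T−E_S)/(RT)].
(E_T−E_S)/(RT) = (154−115)×10³/(8.314×312) = 39000/2594 = 15.03.
k_S/k_T = (1.36×10^10/3.07×10^15)·exp(15.03) = 4.430×10^-6 × 3.385×10^6 = 15.0.
Since E_S < E_T, lowering the temperature improves selectivity toward S.

15.0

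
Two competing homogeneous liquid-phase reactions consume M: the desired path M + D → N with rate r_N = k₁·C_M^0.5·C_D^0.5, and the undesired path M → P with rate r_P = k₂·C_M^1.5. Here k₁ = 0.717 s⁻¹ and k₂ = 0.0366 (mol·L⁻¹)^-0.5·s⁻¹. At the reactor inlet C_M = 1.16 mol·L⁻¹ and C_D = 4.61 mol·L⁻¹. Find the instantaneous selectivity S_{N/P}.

S_{N/P} = r_N/r_P = (k₁·C_M^0.5·C_D^0.5)/(k₂·C_M^1.5) = (k₁/k₂)·C_M⁻¹·C_D^0.5.
= (0.717×1.160^0.5×4.610^0.5) / (0.0366×1.160^1.5) = 1.658/0.04573 = 36.3.

36.3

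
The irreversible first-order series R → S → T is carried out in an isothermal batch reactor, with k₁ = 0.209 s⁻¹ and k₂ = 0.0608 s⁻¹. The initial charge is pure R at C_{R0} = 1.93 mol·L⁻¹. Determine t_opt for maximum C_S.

8.33 s

The intermediate peaks when r₁ = r₂, i.e. k₁e^(−k₁t) = k₂e^(−k₂t), giving t_opt = ln(k₂/k₁)/(k₂−k₁).
= ln(0.0608/0.209)/(0.0608−0.209) = ln(0.2909)/-0.1482 = -1.235/-0.1482 = 8.33 s.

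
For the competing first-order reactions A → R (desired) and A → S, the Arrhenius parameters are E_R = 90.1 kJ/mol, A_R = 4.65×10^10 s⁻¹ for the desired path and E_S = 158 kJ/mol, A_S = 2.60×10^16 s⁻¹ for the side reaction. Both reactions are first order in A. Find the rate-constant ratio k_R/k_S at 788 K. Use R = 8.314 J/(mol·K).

0.0567

Since both paths have the same order in A, the concentration cancels and S_{R/S} = k_R/k_S = (A_R/A_S)·exp[(E_S−E_R)/(RT)].
(E_S−E_R)/(RT) = (158−90.1)×10³/(8.314×788) = 67900/6551 = 10.36.
k_R/k_S = (4.65×10^10/2.60×10^16)·exp(10.36) = 1.788×10^-6 × 31702 = 0.0567.
Since E_R < E_S, lowering the temperature improves selectivity toward R.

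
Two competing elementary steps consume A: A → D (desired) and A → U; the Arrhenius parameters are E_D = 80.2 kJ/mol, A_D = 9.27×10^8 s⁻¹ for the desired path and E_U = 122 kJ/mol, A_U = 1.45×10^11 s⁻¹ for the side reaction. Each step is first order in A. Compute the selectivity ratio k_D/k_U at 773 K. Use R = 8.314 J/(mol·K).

4.27

k_D/k_U = (A_D/A_U)·exp[−(E_D−E_U)/(RT)] = (A_D/A_U)·exp[(E_U−E_D)/(RT)].
(E_U−E_D)/(RT) = (122−80.2)×10³/(8.314×773) = 41800/6427 = 6.504.
k_D/k_U = (9.27×10^8/1.45×10^11)·exp(6.504) = 0.006393 × 667.9 = 4.27.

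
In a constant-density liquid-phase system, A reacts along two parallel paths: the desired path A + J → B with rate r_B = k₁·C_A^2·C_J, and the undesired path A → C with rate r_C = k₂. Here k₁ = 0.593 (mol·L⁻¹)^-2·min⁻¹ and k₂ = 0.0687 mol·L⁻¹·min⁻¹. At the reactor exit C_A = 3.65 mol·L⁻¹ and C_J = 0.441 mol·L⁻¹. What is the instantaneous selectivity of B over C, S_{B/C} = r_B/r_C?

S_{B/C} = r_B/r_C = (k₁·C_A^2·C_J)/(k₂) = (k₁/k₂)·C_A^2·C_J.
= (0.593×3.650^2×0.4410) / (0.0687) = 3.484/0.06870 = 50.7.

50.7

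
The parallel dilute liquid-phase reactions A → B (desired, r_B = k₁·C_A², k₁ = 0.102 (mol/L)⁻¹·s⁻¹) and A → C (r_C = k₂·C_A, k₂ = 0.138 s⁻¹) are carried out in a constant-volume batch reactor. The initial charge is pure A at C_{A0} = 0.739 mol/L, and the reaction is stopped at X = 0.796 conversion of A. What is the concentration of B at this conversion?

0.142 mol/L

C_A = C_{A0}(1−X) = 0.1508 mol/L.
Along a PFR/batch, dC_C/dC_A = −r_C/(r_B+r_C) = −k₂/(k₂+k₁·C_A).
Integrating from C_{A0} to C_A: C_C = (0.138/0.102)·ln[(0.138+0.102·0.739)/(0.138+0.102·0.151)] = 1.353·ln(0.2134/0.1534) = 0.4467 mol/L.
Then C_B = (C_{A0}−C_A) − C_C = 0.5882 − 0.4467 = 0.1415 mol/L.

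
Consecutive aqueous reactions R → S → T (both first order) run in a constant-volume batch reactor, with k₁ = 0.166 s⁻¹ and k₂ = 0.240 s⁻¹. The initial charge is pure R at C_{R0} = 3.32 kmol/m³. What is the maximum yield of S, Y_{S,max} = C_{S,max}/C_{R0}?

For a first-order series the maximum intermediate yield is C_{S,max}/C_{R0} = (k₁/k₂)^[k₂/(k₂−k₁)].
= (0.166/0.240)^(0.240/(0.240−0.166)) = (0.6917)^(3.243) = 0.3025.

0.303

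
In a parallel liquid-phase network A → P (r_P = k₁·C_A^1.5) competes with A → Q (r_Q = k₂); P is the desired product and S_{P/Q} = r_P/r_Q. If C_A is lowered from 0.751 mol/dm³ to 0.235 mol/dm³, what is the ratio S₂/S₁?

S_{P/Q} = (k₁/k₂)·C_A^1.5, so S₂/S₁ = (C_{A,2}/C_{A,1})^1.5.
= (0.235/0.751)^1.5 = (0.3129)^1.5 = 0.175.

0.175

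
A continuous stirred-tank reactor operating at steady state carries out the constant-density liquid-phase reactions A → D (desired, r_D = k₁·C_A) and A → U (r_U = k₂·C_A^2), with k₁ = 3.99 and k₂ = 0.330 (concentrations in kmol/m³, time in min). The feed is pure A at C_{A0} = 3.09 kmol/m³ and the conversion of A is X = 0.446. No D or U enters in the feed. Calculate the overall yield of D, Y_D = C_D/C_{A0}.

Exit C_A = C_{A0}(1−X) = 3.09×0.554 = 1.712 kmol/m³.
Rates in a CSTR are evaluated at the outlet concentration: r_D = 3.99×1.712 = 6.830, r_U = 0.330×1.712^2 = 0.9671.
Fraction of consumed A going to D: r_D/(r_D+r_U) = 0.8760.
C_D = 0.8760·C_{A0}·X = 0.8760×3.09×0.446 = 1.21 kmol/m³; Y_D = C_D/C_{A0} = 0.391.

0.391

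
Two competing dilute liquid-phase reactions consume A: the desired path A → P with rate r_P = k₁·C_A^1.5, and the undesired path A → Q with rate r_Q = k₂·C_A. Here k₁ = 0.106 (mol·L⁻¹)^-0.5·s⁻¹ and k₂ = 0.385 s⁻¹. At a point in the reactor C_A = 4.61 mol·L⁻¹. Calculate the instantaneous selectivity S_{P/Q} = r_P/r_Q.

S_{P/Q} = r_P/r_Q = (k₁·C_A^1.5)/(k₂·C_A) = (k₁/k₂)·C_A^0.5.
= (0.106×4.610^1.5) / (0.385×4.610) = 1.049/1.775 = 0.591.
Since the desired path is higher order in A, keeping C_A high (PFR or concentrated feed) favours P.

0.591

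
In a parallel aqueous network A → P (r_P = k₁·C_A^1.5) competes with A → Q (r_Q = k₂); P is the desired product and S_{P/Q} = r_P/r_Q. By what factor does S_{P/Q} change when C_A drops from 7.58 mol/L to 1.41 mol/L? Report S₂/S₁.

S_{P/Q} = (k₁/k₂)·C_A^1.5, so S₂/S₁ = (C_{A,2}/C_{A,1})^1.5.
= (1.41/7.58)^1.5 = (0.1860)^1.5 = 0.0802.
Selectivity toward P falls as C_A falls — high-concentration operation is favoured.

0.0802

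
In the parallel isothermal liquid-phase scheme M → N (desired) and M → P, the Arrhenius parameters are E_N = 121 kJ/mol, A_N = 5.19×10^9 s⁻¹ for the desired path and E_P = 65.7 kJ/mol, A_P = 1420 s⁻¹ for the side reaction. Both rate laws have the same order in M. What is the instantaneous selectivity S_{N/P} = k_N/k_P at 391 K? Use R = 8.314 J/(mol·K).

Since both paths have the same order in M, the concentration cancels and S_{N/P} = k_N/k_P = (A_N/A_P)·exp[(E_P−E_N)/(RT)].
(E_P−E_N)/(RT) = (65.7−121)×10³/(8.314×391) = -55300/3251 = -17.01.
k_N/k_P = (5.19×10^9/1420)·exp(-17.01) = 3.655×10^6 × 4.093×10^-8 = 0.150.

0.150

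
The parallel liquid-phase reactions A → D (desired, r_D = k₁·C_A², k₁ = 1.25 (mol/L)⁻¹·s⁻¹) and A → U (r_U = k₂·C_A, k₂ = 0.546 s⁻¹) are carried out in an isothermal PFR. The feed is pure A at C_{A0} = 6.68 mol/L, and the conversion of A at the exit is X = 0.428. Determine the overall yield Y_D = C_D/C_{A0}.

C_A = C_{A0}(1−X) = 3.821 mol/L.
Along a PFR/batch, dC_U/dC_A = −r_U/(r_D+r_U) = −k₂/(k₂+k₁·C_A).
Integrating from C_{A0} to C_A: C_U = (0.546/1.25)·ln[(0.546+1.25·6.68)/(0.546+1.25·3.82)] = 0.4368·ln(8.896/5.322) = 0.2244 mol/L.
Then C_D = (C_{A0}−C_A) − C_U = 2.859 − 0.2244 = 2.635 mol/L.
Y_D = C_D/C_{A0} = 2.635/6.68 = 0.394.

0.394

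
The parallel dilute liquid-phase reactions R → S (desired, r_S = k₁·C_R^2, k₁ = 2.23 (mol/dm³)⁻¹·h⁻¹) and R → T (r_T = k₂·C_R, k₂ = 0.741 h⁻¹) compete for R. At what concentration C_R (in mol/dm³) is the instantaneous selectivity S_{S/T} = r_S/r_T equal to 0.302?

0.100 mol/dm³

S_{S/T} = (k₁/k₂)·C_R ⇒ C_R = S·k₂/k₁.
= 0.302×0.741/2.23 = 0.100 mol/dm³.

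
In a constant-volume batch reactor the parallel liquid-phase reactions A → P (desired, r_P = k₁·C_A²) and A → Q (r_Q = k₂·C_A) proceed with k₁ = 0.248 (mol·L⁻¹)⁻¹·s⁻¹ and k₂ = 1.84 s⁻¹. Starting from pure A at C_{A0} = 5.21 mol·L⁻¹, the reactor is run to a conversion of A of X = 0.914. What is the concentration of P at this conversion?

C_A = C_{A0}(1−X) = 0.4481 mol·L⁻¹.
Along a PFR/batch, dC_Q/dC_A = −r_Q/(r_P+r_Q) = −k₂/(k₂+k₁·C_A).
Integrating from C_{A0} to C_A: C_Q = (1.84/0.248)·ln[(1.84+0.248·5.21)/(1.84+0.248·0.448)] = 7.419·ln(3.132/1.951) = 3.512 mol·L⁻¹.
Then C_P = (C_{A0}−C_A) − C_Q = 4.762 − 3.512 = 1.250 mol·L⁻¹.

1.25 mol·L⁻¹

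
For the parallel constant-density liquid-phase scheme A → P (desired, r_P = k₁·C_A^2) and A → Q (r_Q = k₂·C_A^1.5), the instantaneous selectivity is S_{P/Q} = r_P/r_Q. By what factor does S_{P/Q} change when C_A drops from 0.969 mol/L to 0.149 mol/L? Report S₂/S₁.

S_{P/Q} = (k₁/k₂)·C_A^0.5, so S₂/S₁ = (C_{A,2}/C_{A,1})^0.5.
= (0.149/0.969)^0.5 = (0.1538)^0.5 = 0.392.

0.392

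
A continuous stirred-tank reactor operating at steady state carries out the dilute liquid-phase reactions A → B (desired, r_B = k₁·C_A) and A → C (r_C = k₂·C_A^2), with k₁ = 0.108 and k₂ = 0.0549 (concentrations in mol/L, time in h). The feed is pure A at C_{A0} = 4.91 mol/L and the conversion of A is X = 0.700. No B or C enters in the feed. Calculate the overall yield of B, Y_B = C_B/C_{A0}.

0.400

Exit C_A = C_{A0}(1−X) = 4.91×0.300 = 1.473 mol/L.
In a CSTR the entire volume is at exit conditions, so r_B = 0.108×1.473 = 0.1591 and r_C = 0.0549×1.473^2 = 0.1191.
Fraction of consumed A going to B: r_B/(r_B+r_C) = 0.5718.
C_B = 0.5718·C_{A0}·X = 0.5718×4.91×0.700 = 1.97 mol/L; Y_B = C_B/C_{A0} = 0.400.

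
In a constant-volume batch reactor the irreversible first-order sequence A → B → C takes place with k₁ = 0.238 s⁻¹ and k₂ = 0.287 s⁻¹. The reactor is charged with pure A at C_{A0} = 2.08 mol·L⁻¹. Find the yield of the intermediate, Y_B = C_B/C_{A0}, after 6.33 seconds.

The intermediate concentration in a first-order A→B→C sequence is C_B = k₁C_{A0}(e^(−k₁t) − e^(−k₂t))/(k₂−k₁).
e^(−k₁t) = e^(−0.238×6.33) = e^(−1.507) = 0.2217; e^(−k₂t) = e^(−1.817) = 0.1626.
C_B = 0.238×2.08/(0.287−0.238) × (0.2217−0.1626) = 10.10×0.05912 = 0.5972 mol·L⁻¹.
Y_B = C_B/C_{A0} = 0.5972/2.08 = 0.287.

0.287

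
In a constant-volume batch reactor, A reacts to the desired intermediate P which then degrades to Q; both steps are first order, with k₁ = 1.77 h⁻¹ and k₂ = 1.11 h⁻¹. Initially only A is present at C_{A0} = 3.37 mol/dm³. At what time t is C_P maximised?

Setting dC_P/dt = 0 gives t_opt = ln(k₂/k₁)/(k₂−k₁).
= ln(1.11/1.77)/(1.11−1.77) = ln(0.6271)/-0.6600 = -0.4666/-0.6600 = 0.707 h.

0.707 h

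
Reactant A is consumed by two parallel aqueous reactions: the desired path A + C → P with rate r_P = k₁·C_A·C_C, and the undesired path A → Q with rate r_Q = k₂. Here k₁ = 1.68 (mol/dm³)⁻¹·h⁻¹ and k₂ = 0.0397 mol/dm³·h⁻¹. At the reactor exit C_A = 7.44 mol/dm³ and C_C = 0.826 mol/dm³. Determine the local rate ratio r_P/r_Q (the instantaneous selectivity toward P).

260

S_{P/Q} = r_P/r_Q = (k₁·C_A·C_C)/(k₂) = (k₁/k₂)·C_A·C_C.
= (1.68×7.440×0.8260) / (0.0397) = 10.32/0.03970 = 260.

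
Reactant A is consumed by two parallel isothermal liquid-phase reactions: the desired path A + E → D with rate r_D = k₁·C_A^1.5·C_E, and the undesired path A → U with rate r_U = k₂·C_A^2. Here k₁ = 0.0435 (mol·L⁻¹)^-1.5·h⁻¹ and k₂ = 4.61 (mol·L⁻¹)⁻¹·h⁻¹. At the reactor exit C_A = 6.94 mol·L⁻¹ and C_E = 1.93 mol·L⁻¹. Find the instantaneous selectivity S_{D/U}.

S_{D/U} = r_D/r_U = (k₁·C_A^1.5·C_E)/(k₂·C_A^2) = (k₁/k₂)·C_A^-0.5·C_E.
= (0.0435×6.940^1.5×1.930) / (4.61×6.940^2) = 1.535/222.0 = 0.00691.
The undesired path is higher order in A, so low C_A (CSTR or dilute feed) favours D.

0.00691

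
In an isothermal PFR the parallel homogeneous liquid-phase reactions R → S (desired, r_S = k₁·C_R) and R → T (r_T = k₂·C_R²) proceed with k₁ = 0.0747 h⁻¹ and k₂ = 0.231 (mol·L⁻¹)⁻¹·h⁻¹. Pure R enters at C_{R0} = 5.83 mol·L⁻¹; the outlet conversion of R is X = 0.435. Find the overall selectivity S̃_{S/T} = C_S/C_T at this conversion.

0.0727

C_R = C_{R0}(1−X) = 3.294 mol·L⁻¹.
Along a PFR/batch, dC_S/dC_R = −r_S/(r_S+r_T) = −k₁/(k₁+k₂·C_R).
Integrating from C_{R0} to C_R: C_S = (0.0747/0.231)·ln[(0.0747+0.231·5.83)/(0.0747+0.231·3.29)] = 0.3234·ln(1.421/0.8356) = 0.1718 mol·L⁻¹.
C_T = (C_{R0}−C_R)−C_S = 2.364 mol·L⁻¹; S̃_{S/T} = 0.1718/2.364 = 0.0727.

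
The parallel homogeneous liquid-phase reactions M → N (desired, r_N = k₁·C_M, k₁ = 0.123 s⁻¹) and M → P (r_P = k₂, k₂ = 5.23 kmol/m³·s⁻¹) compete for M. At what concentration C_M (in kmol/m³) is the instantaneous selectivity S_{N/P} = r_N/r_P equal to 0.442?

S_{N/P} = (k₁/k₂)·C_M ⇒ C_M = S·k₂/k₁.
= 0.442×5.23/0.123 = 18.8 kmol/m³.

18.8 kmol/m³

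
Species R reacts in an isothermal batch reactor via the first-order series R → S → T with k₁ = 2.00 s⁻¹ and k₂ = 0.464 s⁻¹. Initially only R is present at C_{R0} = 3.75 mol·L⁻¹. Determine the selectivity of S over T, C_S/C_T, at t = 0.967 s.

Solving the coupled first-order balances gives C_S(t) = [k₁/(k₂−k₁)]·C_{R0}·(e^(−k₁t) − e^(−k₂t)).
e^(−k₁t) = e^(−2.00×0.967) = e^(−1.934) = 0.1446; e^(−k₂t) = e^(−0.4487) = 0.6385.
C_S = 2.00×3.75/(0.464−2.00) × (0.1446−0.6385) = (-4.883)×(-0.4939) = 2.412 mol·L⁻¹.
C_R = C_{R0}e^(−k₁t) = 0.5421 mol·L⁻¹, so C_T = C_{R0}−C_R−C_S = 0.7963 mol·L⁻¹; C_S/C_T = 3.03.

3.03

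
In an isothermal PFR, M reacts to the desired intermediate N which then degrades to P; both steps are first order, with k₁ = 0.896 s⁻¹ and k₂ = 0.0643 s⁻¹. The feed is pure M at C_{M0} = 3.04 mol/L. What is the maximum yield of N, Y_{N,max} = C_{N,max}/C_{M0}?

For a first-order series the maximum intermediate yield is C_{N,max}/C_{M0} = (k₁/k₂)^[k₂/(k₂−k₁)].
= (0.896/0.0643)^(0.0643/(0.0643−0.896)) = (13.93)^(-0.07731) = 0.8157.

0.816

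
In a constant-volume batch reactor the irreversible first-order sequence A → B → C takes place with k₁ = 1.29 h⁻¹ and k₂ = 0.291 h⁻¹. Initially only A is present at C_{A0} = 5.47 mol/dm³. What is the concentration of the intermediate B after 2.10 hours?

3.36 mol/dm³

For first-order series with pure A initially, C_B(t) = k₁C_{A0}/(k₂−k₁)·(e^(−k₁t) − e^(−k₂t)).
e^(−k₁t) = e^(−1.29×2.10) = e^(−2.709) = 0.06660; e^(−k₂t) = e^(−0.6111) = 0.5428.
C_B = 1.29×5.47/(0.291−1.29) × (0.06660−0.5428) = (-7.063)×(-0.4762) = 3.363 mol/dm³.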